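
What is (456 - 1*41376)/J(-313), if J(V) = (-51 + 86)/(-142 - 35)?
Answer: 1448568/7 ≈ 2.0694e+5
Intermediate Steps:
J(V) = -35/177 (J(V) = 35/(-177) = 35*(-1/177) = -35/177)
(456 - 1*41376)/J(-313) = (456 - 1*41376)/(-35/177) = (456 - 41376)*(-177/35) = -40920*(-177/35) = 1448568/7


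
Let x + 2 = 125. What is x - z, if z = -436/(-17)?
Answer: 1655/17 ≈ 97.353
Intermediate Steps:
x = 123 (x = -2 + 125 = 123)
z = 436/17 (z = -436*(-1/17) = 436/17 ≈ 25.647)
x - z = 123 - 1*436/17 = 123 - 436/17 = 1655/17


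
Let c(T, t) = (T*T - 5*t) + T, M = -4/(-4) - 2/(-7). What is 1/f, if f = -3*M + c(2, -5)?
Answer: 7/190 ≈ 0.036842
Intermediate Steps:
M = 9/7 (M = -4*(-¼) - 2*(-⅐) = 1 + 2/7 = 9/7 ≈ 1.2857)
c(T, t) = T + T² - 5*t (c(T, t) = (T² - 5*t) + T = T + T² - 5*t)
f = 190/7 (f = -3*9/7 + (2 + 2² - 5*(-5)) = -27/7 + (2 + 4 + 25) = -27/7 + 31 = 190/7 ≈ 27.143)
1/f = 1/(190/7) = 7/190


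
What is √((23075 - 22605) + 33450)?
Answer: 8*√530 ≈ 184.17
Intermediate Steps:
√((23075 - 22605) + 33450) = √(470 + 33450) = √33920 = 8*√530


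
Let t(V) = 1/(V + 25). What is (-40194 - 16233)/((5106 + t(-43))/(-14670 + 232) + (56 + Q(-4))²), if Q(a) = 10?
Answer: -2094924924/161708971 ≈ -12.955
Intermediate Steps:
t(V) = 1/(25 + V)
(-40194 - 16233)/((5106 + t(-43))/(-14670 + 232) + (56 + Q(-4))²) = (-40194 - 16233)/((5106 + 1/(25 - 43))/(-14670 + 232) + (56 + 10)²) = -56427/((5106 + 1/(-18))/(-14438) + 66²) = -56427/((5106 - 1/18)*(-1/14438) + 4356) = -56427/((91907/18)*(-1/14438) + 4356) = -56427/(-91907/259884 + 4356) = -56427/1131962797/259884 = -56427*259884/1131962797 = -2094924924/161708971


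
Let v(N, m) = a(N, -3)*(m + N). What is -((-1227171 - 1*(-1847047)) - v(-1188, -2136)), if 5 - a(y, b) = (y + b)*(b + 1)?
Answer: 7281272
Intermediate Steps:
a(y, b) = 5 - (1 + b)*(b + y) (a(y, b) = 5 - (y + b)*(b + 1) = 5 - (b + y)*(1 + b) = 5 - (1 + b)*(b + y))
v(N, m) = (-1 + 2*N)*(N + m) (v(N, m) = (5 - 1*(-3) - N - 1*(-3)² - 1*(-3)*N)*(m + N) = (5 + 3 - N - 1*9 + 3*N)*(N + m) = (5 + 3 - N - 9 + 3*N)*(N + m) = (-1 + 2*N)*(N + m))
-((-1227171 - 1*(-1847047)) - v(-1188, -2136)) = -((-1227171 - 1*(-1847047)) - (-1 + 2*(-1188))*(-1188 - 2136)) = -((-1227171 + 1847047) - (-1 - 2376)*(-3324)) = -(619876 - (-2377)*(-3324)) = -(619876 - 1*7901148) = -(619876 - 7901148) = -1*(-7281272) = 7281272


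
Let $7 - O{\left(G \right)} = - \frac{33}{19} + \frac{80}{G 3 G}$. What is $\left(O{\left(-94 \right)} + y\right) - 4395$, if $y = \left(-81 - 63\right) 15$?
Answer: $- \frac{824260013}{125913} \approx -6546.3$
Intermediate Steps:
$y = -2160$ ($y = \left(-144\right) 15 = -2160$)
$O{\left(G \right)} = \frac{166}{19} - \frac{80}{3 G^{2}}$ ($O{\left(G \right)} = 7 - \left(- \frac{33}{19} + \frac{80}{G 3 G}\right) = 7 - \left(\left(-33\right) \frac{1}{19} + \frac{80}{3 G G}\right) = 7 - \left(- \frac{33}{19} + \frac{80}{3 G^{2}}\right) = 7 + \left(\frac{33}{19} - \frac{80}{3 G^{2}}\right) = \frac{166}{19} - \frac{80}{3 G^{2}}$)
$\left(O{\left(-94 \right)} + y\right) - 4395 = \left(\left(\frac{166}{19} - \frac{80}{3 \cdot 8836}\right) - 2160\right) - 4395 = \left(\left(\frac{166}{19} - \frac{20}{6627}\right) - 2160\right) - 4395 = \left(\frac{1099702}{125913} - 2160\right) - 4395 = - \frac{270872378}{125913} - 4395 = - \frac{824260013}{125913}$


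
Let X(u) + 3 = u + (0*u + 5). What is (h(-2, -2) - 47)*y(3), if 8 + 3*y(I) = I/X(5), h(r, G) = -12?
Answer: 3127/21 ≈ 148.90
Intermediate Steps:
X(u) = 2 + u (X(u) = -3 + (u + (0*u + 5)) = -3 + (u + (0 + 5)) = -3 + (u + 5) = -3 + (5 + u) = 2 + u)
y(I) = -8/3 + I/21 (y(I) = -8/3 + (I/(2 + 5))/3 = -8/3 + (I/7)/3 = -8/3 + I/21)
(h(-2, -2) - 47)*y(3) = (-12 - 47)*(-8/3 + (1/21)*3) = -59*(-8/3 + 1/7) = -59*(-53/21) = 3127/21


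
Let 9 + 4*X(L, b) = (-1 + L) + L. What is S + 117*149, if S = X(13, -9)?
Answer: 17437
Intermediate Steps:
X(L, b) = -5/2 + L/2 (X(L, b) = -9/4 + ((-1 + L) + L)/4 = -9/4 + (-1 + 2*L)/4 = -9/4 + (-¼ + L/2) = -5/2 + L/2)
S = 4 (S = -5/2 + (½)*13 = -5/2 + 13/2 = 4)
S + 117*149 = 4 + 117*149 = 4 + 17433 = 17437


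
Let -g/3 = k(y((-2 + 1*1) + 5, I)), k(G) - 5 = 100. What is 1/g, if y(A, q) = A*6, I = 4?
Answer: -1/315 ≈ -0.0031746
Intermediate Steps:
y(A, q) = 6*A
k(G) = 105 (k(G) = 5 + 100 = 105)
g = -315 (g = -3*105 = -315)
1/g = 1/(-315) = -1/315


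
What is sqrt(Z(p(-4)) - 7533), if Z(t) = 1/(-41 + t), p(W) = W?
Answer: I*sqrt(1694930)/15 ≈ 86.793*I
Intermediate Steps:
sqrt(Z(p(-4)) - 7533) = sqrt(1/(-41 - 4) - 7533) = sqrt(1/(-45) - 7533) = sqrt(-1/45 - 7533) = sqrt(-338986/45) = I*sqrt(1694930)/15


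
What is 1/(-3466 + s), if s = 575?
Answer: -1/2891 ≈ -0.00034590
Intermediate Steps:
1/(-3466 + s) = 1/(-3466 + 575) = 1/(-2891) = -1/2891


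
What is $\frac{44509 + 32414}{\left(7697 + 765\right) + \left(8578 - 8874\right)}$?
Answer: $\frac{25641}{2722} \approx 9.4199$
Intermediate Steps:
$\frac{44509 + 32414}{\left(7697 + 765\right) + \left(8578 - 8874\right)} = \frac{76923}{8462 - 296} = \frac{76923}{8166} = 76923 \cdot \frac{1}{8166} = \frac{25641}{2722}$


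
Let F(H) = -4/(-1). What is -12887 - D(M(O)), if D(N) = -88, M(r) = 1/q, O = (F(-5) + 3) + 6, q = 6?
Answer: -12799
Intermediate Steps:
F(H) = 4 (F(H) = -4*(-1) = 4)
O = 13 (O = (4 + 3) + 6 = 7 + 6 = 13)
M(r) = ⅙ (M(r) = 1/6 = ⅙)
-12887 - D(M(O)) = -12887 - 1*(-88) = -12887 + 88 = -12799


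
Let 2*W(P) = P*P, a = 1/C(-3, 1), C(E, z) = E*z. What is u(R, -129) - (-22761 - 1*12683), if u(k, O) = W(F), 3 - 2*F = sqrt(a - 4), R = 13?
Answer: 425335/12 - I*sqrt(39)/4 ≈ 35445.0 - 1.5612*I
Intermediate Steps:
a = -1/3 (a = 1/(-3*1) = 1/(-3) = -1/3 ≈ -0.33333)
F = 3/2 - I*sqrt(39)/6 (F = 3/2 - sqrt(-1/3 - 4)/2 = 3/2 - I*sqrt(39)/6 ≈ 1.5 - 1.0408*I)
W(P) = P**2/2 (W(P) = (P*P)/2 = P**2/2)
u(k, O) = (3/2 - I*sqrt(39)/6)**2/2
u(R, -129) - (-22761 - 1*12683) = (9 - I*sqrt(39))**2/72 - (-22761 - 1*12683) = (9 - I*sqrt(39))**2/72 - (-22761 - 12683) = (9 - I*sqrt(39))**2/72 - 1*(-35444) = (9 - I*sqrt(39))**2/72 + 35444 = 35444 + (9 - I*sqrt(39))**2/72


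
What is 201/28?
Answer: 201/28 ≈ 7.1786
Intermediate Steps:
201/28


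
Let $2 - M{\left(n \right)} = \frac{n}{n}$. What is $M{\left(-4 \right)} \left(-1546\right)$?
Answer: $-1546$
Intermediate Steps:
$M{\left(n \right)} = 1$ ($M{\left(n \right)} = 2 - \frac{n}{n} = 2 - 1 = 1$)
$M{\left(-4 \right)} \left(-1546\right) = 1 \left(-1546\right) = -1546$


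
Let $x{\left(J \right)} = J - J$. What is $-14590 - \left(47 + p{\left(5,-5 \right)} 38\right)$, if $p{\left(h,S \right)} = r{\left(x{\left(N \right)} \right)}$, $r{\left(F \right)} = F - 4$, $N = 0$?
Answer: $-14485$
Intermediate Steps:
$x{\left(J \right)} = 0$
$r{\left(F \right)} = -4 + F$
$p{\left(h,S \right)} = -4$ ($p{\left(h,S \right)} = -4 + 0 = -4$)
$-14590 - \left(47 + p{\left(5,-5 \right)} 38\right) = -14590 - \left(47 - 152\right) = -14590 - -105 = -14590 + 105 = -14485$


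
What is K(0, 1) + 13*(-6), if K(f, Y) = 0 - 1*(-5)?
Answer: -73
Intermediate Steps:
K(f, Y) = 5 (K(f, Y) = 0 + 5 = 5)
K(0, 1) + 13*(-6) = 5 + 13*(-6) = 5 - 78 = -73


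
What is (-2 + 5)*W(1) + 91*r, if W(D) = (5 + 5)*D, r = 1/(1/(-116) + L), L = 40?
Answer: 149726/4639 ≈ 32.276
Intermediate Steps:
r = 116/4639 (r = 1/(1/(-116) + 40) = 1/(-1/116 + 40) = 1/(4639/116) = 116/4639 ≈ 0.025005)
W(D) = 10*D
(-2 + 5)*W(1) + 91*r = (-2 + 5)*(10*1) + 91*(116/4639) = 3*10 + 10556/4639 = 30 + 10556/4639 = 149726/4639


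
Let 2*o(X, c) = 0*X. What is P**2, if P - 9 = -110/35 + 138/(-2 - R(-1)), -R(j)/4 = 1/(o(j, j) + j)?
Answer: 14400/49 ≈ 293.88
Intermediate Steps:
o(X, c) = 0 (o(X, c) = (0*X)/2 = (1/2)*0 = 0)
R(j) = -4/j (R(j) = -4/(0 + j) = -4/j)
P = -120/7 (P = 9 + (-110/35 + 138/(-2 - (-4)/(-1))) = 9 + (-110*1/35 + 138/(-2 - (-4)*(-1))) = 9 + (-22/7 + 138/(-2 - 1*4)) = 9 + (-22/7 + 138/(-2 - 4)) = 9 + (-22/7 + 138/(-6)) = 9 + (-22/7 + 138*(-1/6)) = 9 + (-22/7 - 23) = 9 - 183/7 = -120/7 ≈ -17.143)
P**2 = (-120/7)**2 = 14400/49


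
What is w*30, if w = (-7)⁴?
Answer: 72030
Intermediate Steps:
w = 2401
w*30 = 2401*30 = 72030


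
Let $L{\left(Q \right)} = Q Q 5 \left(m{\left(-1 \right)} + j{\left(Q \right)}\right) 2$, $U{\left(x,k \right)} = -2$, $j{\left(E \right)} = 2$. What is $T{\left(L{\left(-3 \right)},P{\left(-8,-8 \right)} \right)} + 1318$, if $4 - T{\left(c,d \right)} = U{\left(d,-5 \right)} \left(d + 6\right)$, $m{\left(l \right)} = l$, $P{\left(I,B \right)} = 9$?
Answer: $1352$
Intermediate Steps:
$L{\left(Q \right)} = 10 Q^{2}$ ($L{\left(Q \right)} = Q Q 5 \left(-1 + 2\right) 2 = Q^{2} \cdot 5 \cdot 1 \cdot 2 = 5 Q^{2} \cdot 1 \cdot 2 = 5 Q^{2} \cdot 2 = 10 Q^{2}$)
$T{\left(c,d \right)} = 16 + 2 d$ ($T{\left(c,d \right)} = 4 - - 2 \left(d + 6\right) = 4 - - 2 \left(6 + d\right) = 4 - \left(-12 - 2 d\right) = 4 + \left(12 + 2 d\right) = 16 + 2 d$)
$T{\left(L{\left(-3 \right)},P{\left(-8,-8 \right)} \right)} + 1318 = \left(16 + 2 \cdot 9\right) + 1318 = \left(16 + 18\right) + 1318 = 34 + 1318 = 1352$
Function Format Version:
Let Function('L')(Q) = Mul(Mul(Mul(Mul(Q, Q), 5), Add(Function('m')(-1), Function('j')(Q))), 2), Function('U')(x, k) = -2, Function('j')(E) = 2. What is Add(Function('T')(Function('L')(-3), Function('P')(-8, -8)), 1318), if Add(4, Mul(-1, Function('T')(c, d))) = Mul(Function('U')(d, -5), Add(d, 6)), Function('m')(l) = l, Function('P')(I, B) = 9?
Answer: 1352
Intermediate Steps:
Function('L')(Q) = Mul(10, Pow(Q, 2)) (Function('L')(Q) = Mul(Mul(Mul(Mul(Q, Q), 5), Add(-1, 2)), 2) = Mul(Mul(Mul(Pow(Q, 2), 5), 1), 2) = Mul(Mul(Mul(5, Pow(Q, 2)), 1), 2) = Mul(Mul(5, Pow(Q, 2)), 2) = Mul(10, Pow(Q, 2)))
Function('T')(c, d) = Add(16, Mul(2, d)) (Function('T')(c, d) = Add(4, Mul(-1, Mul(-2, Add(d, 6)))) = Add(4, Mul(-1, Mul(-2, Add(6, d)))) = Add(4, Mul(-1, Add(-12, Mul(-2, d)))) = Add(4, Add(12, Mul(2, d))) = Add(16, Mul(2, d)))
Add(Function('T')(Function('L')(-3), Function('P')(-8, -8)), 1318) = Add(Add(16, Mul(2, 9)), 1318) = Add(Add(16, 18), 1318) = Add(34, 1318) = 1352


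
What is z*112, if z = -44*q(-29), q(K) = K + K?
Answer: 285824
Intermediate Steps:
q(K) = 2*K
z = 2552 (z = -88*(-29) = -44*(-58) = 2552)
z*112 = 2552*112 = 285824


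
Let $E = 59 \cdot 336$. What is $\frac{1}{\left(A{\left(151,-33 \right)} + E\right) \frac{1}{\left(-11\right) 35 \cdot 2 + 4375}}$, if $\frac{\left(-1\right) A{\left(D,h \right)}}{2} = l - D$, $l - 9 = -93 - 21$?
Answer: $\frac{3605}{20336} \approx 0.17727$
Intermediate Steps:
$l = -105$ ($l = 9 - 114 = -105$)
$A{\left(D,h \right)} = 210 + 2 D$ ($A{\left(D,h \right)} = - 2 \left(-105 - D\right) = 210 + 2 D$)
$E = 19824$
$\frac{1}{\left(A{\left(151,-33 \right)} + E\right) \frac{1}{\left(-11\right) 35 \cdot 2 + 4375}} = \frac{1}{\left(\left(210 + 2 \cdot 151\right) + 19824\right) \frac{1}{\left(-11\right) 35 \cdot 2 + 4375}} = \frac{1}{\left(\left(210 + 302\right) + 19824\right) \frac{1}{\left(-385\right) 2 + 4375}} = \frac{1}{\left(512 + 19824\right) \frac{1}{-770 + 4375}} = \frac{1}{20336 \cdot \frac{1}{3605}} = \frac{1}{\frac{20336}{3605}} = \frac{3605}{20336}$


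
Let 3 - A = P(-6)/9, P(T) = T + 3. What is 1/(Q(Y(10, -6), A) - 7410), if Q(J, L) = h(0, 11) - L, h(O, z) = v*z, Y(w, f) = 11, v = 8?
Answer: -3/21976 ≈ -0.00013651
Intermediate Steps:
P(T) = 3 + T
h(O, z) = 8*z
A = 10/3 (A = 3 - (3 - 6)/9 = 3 - (-3)/9 = 3 - 1*(-1/3) = 3 + 1/3 = 10/3 ≈ 3.3333)
Q(J, L) = 88 - L (Q(J, L) = 8*11 - L = 88 - L)
1/(Q(Y(10, -6), A) - 7410) = 1/((88 - 1*10/3) - 7410) = 1/((88 - 10/3) - 7410) = 1/(254/3 - 7410) = 1/(-21976/3) = -3/21976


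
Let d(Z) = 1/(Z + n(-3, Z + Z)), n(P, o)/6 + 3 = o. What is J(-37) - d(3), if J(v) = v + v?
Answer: -1555/21 ≈ -74.048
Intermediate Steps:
J(v) = 2*v
n(P, o) = -18 + 6*o
d(Z) = 1/(-18 + 13*Z) (d(Z) = 1/(Z + (-18 + 6*(Z + Z))) = 1/(Z + (-18 + 6*(2*Z))) = 1/(Z + (-18 + 12*Z)) = 1/(-18 + 13*Z))
J(-37) - d(3) = 2*(-37) - 1/(-18 + 13*3) = -74 - 1/(-18 + 39) = -74 - 1/21 = -1555/21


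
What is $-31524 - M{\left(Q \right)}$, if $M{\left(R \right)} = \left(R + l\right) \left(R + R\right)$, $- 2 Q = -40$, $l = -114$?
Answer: $-27764$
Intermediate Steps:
$Q = 20$ ($Q = \left(- \frac{1}{2}\right) \left(-40\right) = 20$)
$M{\left(R \right)} = 2 R \left(-114 + R\right)$ ($M{\left(R \right)} = \left(R - 114\right) \left(R + R\right) = \left(-114 + R\right) 2 R = 2 R \left(-114 + R\right)$)
$-31524 - M{\left(Q \right)} = -31524 - 2 \cdot 20 \left(-114 + 20\right) = -31524 - 2 \cdot 20 \left(-94\right) = -31524 - -3760 = -31524 + 3760 = -27764$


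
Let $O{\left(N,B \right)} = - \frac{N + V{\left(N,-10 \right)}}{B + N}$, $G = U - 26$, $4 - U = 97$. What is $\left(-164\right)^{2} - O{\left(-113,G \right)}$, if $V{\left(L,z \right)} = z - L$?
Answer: $\frac{3119941}{116} \approx 26896.0$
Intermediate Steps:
$U = -93$ ($U = 4 - 97 = -93$)
$G = -119$ ($G = -93 - 26 = -119$)
$O{\left(N,B \right)} = \frac{10}{B + N}$ ($O{\left(N,B \right)} = - \frac{N - \left(10 + N\right)}{B + N} = - \frac{-10}{B + N} = \frac{10}{B + N}$)
$\left(-164\right)^{2} - O{\left(-113,G \right)} = \left(-164\right)^{2} - \frac{10}{-119 - 113} = 26896 - \frac{10}{-232} = 26896 - 10 \left(- \frac{1}{232}\right) = 26896 - - \frac{5}{116} = 26896 + \frac{5}{116} = \frac{3119941}{116}$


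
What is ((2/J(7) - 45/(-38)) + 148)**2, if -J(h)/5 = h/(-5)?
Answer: 1580778081/70756 ≈ 22341.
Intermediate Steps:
J(h) = h (J(h) = -5*h/(-5) = -5*h*(-1)/5 = -(-1)*h = h)
((2/J(7) - 45/(-38)) + 148)**2 = ((2/7 - 45/(-38)) + 148)**2 = ((2*(1/7) - 45*(-1/38)) + 148)**2 = ((2/7 + 45/38) + 148)**2 = (391/266 + 148)**2 = (39759/266)**2 = 1580778081/70756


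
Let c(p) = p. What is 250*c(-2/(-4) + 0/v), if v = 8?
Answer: 125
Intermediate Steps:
250*c(-2/(-4) + 0/v) = 250*(-2/(-4) + 0/8) = 250*(-2*(-¼) + 0*(⅛)) = 250*(½ + 0) = 250*(½) = 125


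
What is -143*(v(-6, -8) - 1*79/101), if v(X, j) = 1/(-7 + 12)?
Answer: 42042/505 ≈ 83.251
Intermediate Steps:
v(X, j) = ⅕ (v(X, j) = 1/5 = ⅕)
-143*(v(-6, -8) - 1*79/101) = -143*(⅕ - 1*79/101) = -143*(⅕ - 79*1/101) = -143*(⅕ - 79/101) = -143*(-294/505) = 42042/505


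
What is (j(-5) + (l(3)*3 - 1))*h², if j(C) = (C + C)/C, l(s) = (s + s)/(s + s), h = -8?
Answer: 256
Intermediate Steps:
l(s) = 1 (l(s) = (2*s)/((2*s)) = (2*s)*(1/(2*s)) = 1)
j(C) = 2 (j(C) = (2*C)/C = 2)
(j(-5) + (l(3)*3 - 1))*h² = (2 + (1*3 - 1))*(-8)² = (2 + (3 - 1))*64 = (2 + 2)*64 = 4*64 = 256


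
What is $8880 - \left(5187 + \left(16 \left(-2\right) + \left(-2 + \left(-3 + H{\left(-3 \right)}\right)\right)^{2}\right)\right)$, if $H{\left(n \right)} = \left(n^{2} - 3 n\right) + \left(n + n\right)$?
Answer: $3676$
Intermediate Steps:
$H{\left(n \right)} = n^{2} - n$ ($H{\left(n \right)} = \left(n^{2} - 3 n\right) + 2 n = n^{2} - n$)
$8880 - \left(5187 + \left(16 \left(-2\right) + \left(-2 + \left(-3 + H{\left(-3 \right)}\right)\right)^{2}\right)\right) = 8880 - \left(5187 + \left(16 \left(-2\right) + \left(-2 - \left(3 + 3 \left(-1 - 3\right)\right)\right)^{2}\right)\right) = 8880 - \left(5187 - \left(32 - \left(-2 - -9\right)^{2}\right)\right) = 8880 - \left(5187 - \left(32 - \left(-2 + \left(-3 + 12\right)\right)^{2}\right)\right) = 8880 - \left(5187 - \left(32 - \left(-2 + 9\right)^{2}\right)\right) = 8880 - \left(5187 - \left(32 - 7^{2}\right)\right) = 8880 - \left(5187 + \left(-32 + 49\right)\right) = 8880 - \left(5187 + 17\right) = 8880 - 5204 = 3676$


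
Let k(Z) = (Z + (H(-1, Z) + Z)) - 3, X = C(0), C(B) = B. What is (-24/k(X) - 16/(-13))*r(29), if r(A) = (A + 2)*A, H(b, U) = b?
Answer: 84506/13 ≈ 6500.5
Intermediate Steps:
X = 0
r(A) = A*(2 + A) (r(A) = (2 + A)*A = A*(2 + A))
k(Z) = -4 + 2*Z (k(Z) = (Z + (-1 + Z)) - 3 = (-1 + 2*Z) - 3 = -4 + 2*Z)
(-24/k(X) - 16/(-13))*r(29) = (-24/(-4 + 2*0) - 16/(-13))*(29*(2 + 29)) = (-24/(-4 + 0) - 16*(-1/13))*(29*31) = (-24/(-4) + 16/13)*899 = (-24*(-¼) + 16/13)*899 = (6 + 16/13)*899 = (94/13)*899 = 84506/13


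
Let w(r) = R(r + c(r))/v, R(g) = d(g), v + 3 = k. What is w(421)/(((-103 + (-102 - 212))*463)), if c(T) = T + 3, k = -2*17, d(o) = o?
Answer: 845/7143627 ≈ 0.00011829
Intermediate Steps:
k = -34
c(T) = 3 + T
v = -37 (v = -3 - 34 = -37)
R(g) = g
w(r) = -3/37 - 2*r/37 (w(r) = (r + (3 + r))/(-37) = (3 + 2*r)*(-1/37) = -3/37 - 2*r/37)
w(421)/(((-103 + (-102 - 212))*463)) = (-3/37 - 2/37*421)/(((-103 + (-102 - 212))*463)) = (-3/37 - 842/37)/(((-103 - 314)*463)) = -845/(37*((-417*463))) = -845/37/(-193071) = -845/37*(-1/193071) = 845/7143627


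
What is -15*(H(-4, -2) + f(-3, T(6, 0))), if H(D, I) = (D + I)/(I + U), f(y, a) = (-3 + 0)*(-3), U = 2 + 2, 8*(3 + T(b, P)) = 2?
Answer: -90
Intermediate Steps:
T(b, P) = -11/4 (T(b, P) = -3 + (⅛)*2 = -3 + ¼ = -11/4)
U = 4
f(y, a) = 9 (f(y, a) = -3*(-3) = 9)
H(D, I) = (D + I)/(4 + I) (H(D, I) = (D + I)/(I + 4) = (D + I)/(4 + I))
-15*(H(-4, -2) + f(-3, T(6, 0))) = -15*((-4 - 2)/(4 - 2) + 9) = -15*(-6/2 + 9) = -15*((½)*(-6) + 9) = -15*(-3 + 9) = -15*6 = -90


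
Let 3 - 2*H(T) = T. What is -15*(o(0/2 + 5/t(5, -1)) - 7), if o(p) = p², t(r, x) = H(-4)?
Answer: 3645/49 ≈ 74.388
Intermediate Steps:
H(T) = 3/2 - T/2
t(r, x) = 7/2 (t(r, x) = 3/2 - ½*(-4) = 3/2 + 2 = 7/2)
-15*(o(0/2 + 5/t(5, -1)) - 7) = -15*((0/2 + 5/(7/2))² - 7) = -15*((0*(½) + 5*(2/7))² - 7) = -15*((0 + 10/7)² - 7) = -15*((10/7)² - 7) = -15*(100/49 - 7) = -15*(-243/49) = 3645/49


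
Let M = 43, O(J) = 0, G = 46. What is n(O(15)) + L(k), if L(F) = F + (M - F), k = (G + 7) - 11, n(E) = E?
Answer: 43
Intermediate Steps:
k = 42 (k = (46 + 7) - 11 = 53 - 11 = 42)
L(F) = 43 (L(F) = F + (43 - F) = 43)
n(O(15)) + L(k) = 0 + 43 = 43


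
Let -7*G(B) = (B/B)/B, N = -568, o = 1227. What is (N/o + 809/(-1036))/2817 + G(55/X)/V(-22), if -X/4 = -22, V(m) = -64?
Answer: 112078073/35808915240 ≈ 0.0031299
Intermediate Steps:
X = 88 (X = -4*(-22) = 88)
G(B) = -1/(7*B) (G(B) = -B/B/(7*B) = -1/(7*B))
(N/o + 809/(-1036))/2817 + G(55/X)/V(-22) = (-568/1227 + 809/(-1036))/2817 - 1/(7*(55/88))/(-64) = (-568*1/1227 + 809*(-1/1036))*(1/2817) - 1/(7*(55*(1/88)))*(-1/64) = (-568/1227 - 809/1036)*(1/2817) - 1/(7*5/8)*(-1/64) = -1581091/1271172*1/2817 - 1/7*8/5*(-1/64) = -1581091/3580891524 - 8/35*(-1/64) = -1581091/3580891524 + 1/280 = 112078073/35808915240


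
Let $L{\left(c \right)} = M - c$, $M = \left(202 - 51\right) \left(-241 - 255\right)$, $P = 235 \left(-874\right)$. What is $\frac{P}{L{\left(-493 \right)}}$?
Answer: $\frac{205390}{74403} \approx 2.7605$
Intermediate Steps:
$P = -205390$
$M = -74896$ ($M = 151 \left(-496\right) = -74896$)
$L{\left(c \right)} = -74896 - c$
$\frac{P}{L{\left(-493 \right)}} = - \frac{205390}{-74896 - -493} = - \frac{205390}{-74896 + 493} = - \frac{205390}{-74403} = \left(-205390\right) \left(- \frac{1}{74403}\right) = \frac{205390}{74403}$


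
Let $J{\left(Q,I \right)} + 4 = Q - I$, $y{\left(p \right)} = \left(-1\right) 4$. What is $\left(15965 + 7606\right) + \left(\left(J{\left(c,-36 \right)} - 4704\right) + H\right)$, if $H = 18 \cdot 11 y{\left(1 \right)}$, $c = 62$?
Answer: $18169$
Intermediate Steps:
$y{\left(p \right)} = -4$
$J{\left(Q,I \right)} = -4 + Q - I$ ($J{\left(Q,I \right)} = -4 - \left(I - Q\right) = -4 + Q - I$)
$H = -792$ ($H = 18 \cdot 11 \left(-4\right) = 198 \left(-4\right) = -792$)
$\left(15965 + 7606\right) + \left(\left(J{\left(c,-36 \right)} - 4704\right) + H\right) = \left(15965 + 7606\right) - 5402 = 23571 + \left(\left(\left(-4 + 62 + 36\right) - 4704\right) - 792\right) = 23571 + \left(\left(94 - 4704\right) - 792\right) = 23571 - 5402 = 18169$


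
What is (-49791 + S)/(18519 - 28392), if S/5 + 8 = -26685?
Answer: 183256/9873 ≈ 18.561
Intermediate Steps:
S = -133465 (S = -40 + 5*(-26685) = -40 - 133425 = -133465)
(-49791 + S)/(18519 - 28392) = (-49791 - 133465)/(18519 - 28392) = -183256/(-9873) = -183256*(-1/9873) = 183256/9873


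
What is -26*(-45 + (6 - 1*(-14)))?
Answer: 650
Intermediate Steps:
-26*(-45 + (6 - 1*(-14))) = -26*(-45 + (6 + 14)) = -26*(-45 + 20) = -26*(-25) = 650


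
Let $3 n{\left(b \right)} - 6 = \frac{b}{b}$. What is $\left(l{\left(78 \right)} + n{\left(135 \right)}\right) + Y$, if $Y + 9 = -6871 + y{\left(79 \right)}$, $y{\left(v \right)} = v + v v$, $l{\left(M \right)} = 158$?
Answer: $- \frac{1199}{3} \approx -399.67$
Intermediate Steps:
$y{\left(v \right)} = v + v^{2}$
$n{\left(b \right)} = \frac{7}{3}$ ($n{\left(b \right)} = 2 + \frac{b \frac{1}{b}}{3} = 2 + \frac{1}{3} \cdot 1 = 2 + \frac{1}{3} = \frac{7}{3}$)
$Y = -560$ ($Y = -9 - \left(6871 - 79 \left(1 + 79\right)\right) = -9 + \left(-6871 + 79 \cdot 80\right) = -9 + \left(-6871 + 6320\right) = -9 - 551 = -560$)
$\left(l{\left(78 \right)} + n{\left(135 \right)}\right) + Y = \left(158 + \frac{7}{3}\right) - 560 = \frac{481}{3} - 560 = - \frac{1199}{3}$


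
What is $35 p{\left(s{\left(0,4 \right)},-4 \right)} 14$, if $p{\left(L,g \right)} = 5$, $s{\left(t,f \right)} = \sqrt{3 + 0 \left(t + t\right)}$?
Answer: $2450$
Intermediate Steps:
$s{\left(t,f \right)} = \sqrt{3}$ ($s{\left(t,f \right)} = \sqrt{3 + 0 \cdot 2 t} = \sqrt{3 + 0} = \sqrt{3}$)
$35 p{\left(s{\left(0,4 \right)},-4 \right)} 14 = 35 \cdot 5 \cdot 14 = 175 \cdot 14 = 2450$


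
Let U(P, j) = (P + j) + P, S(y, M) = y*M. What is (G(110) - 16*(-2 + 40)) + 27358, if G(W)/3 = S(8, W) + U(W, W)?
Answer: 30380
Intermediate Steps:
S(y, M) = M*y
U(P, j) = j + 2*P
G(W) = 33*W (G(W) = 3*(W*8 + (W + 2*W)) = 3*(8*W + 3*W) = 3*(11*W) = 33*W)
(G(110) - 16*(-2 + 40)) + 27358 = (33*110 - 16*(-2 + 40)) + 27358 = (3630 - 16*38) + 27358 = (3630 - 608) + 27358 = 3022 + 27358 = 30380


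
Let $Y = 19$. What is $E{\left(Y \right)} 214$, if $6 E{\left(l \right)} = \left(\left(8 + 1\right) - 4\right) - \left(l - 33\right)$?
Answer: $\frac{2033}{3} \approx 677.67$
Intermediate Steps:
$E{\left(l \right)} = \frac{19}{3} - \frac{l}{6}$ ($E{\left(l \right)} = \frac{\left(\left(8 + 1\right) - 4\right) - \left(l - 33\right)}{6} = \frac{\left(9 - 4\right) - \left(-33 + l\right)}{6} = \frac{5 - \left(-33 + l\right)}{6} = \frac{38 - l}{6} = \frac{19}{3} - \frac{l}{6}$)
$E{\left(Y \right)} 214 = \left(\frac{19}{3} - \frac{19}{6}\right) 214 = \frac{19}{6} \cdot 214 = \frac{2033}{3}$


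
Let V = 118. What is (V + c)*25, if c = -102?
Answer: 400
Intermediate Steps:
(V + c)*25 = (118 - 102)*25 = 16*25 = 400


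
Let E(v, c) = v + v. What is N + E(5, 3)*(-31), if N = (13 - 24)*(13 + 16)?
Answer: -629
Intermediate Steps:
E(v, c) = 2*v
N = -319 (N = -11*29 = -319)
N + E(5, 3)*(-31) = -319 + (2*5)*(-31) = -319 + 10*(-31) = -319 - 310 = -629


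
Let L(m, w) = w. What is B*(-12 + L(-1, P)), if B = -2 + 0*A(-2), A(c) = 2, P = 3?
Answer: 18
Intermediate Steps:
B = -2 (B = -2 + 0*2 = -2 + 0 = -2)
B*(-12 + L(-1, P)) = -2*(-12 + 3) = -2*(-9) = 18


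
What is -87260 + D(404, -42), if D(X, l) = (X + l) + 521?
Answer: -86377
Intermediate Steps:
D(X, l) = 521 + X + l
-87260 + D(404, -42) = -87260 + (521 + 404 - 42) = -87260 + 883 = -86377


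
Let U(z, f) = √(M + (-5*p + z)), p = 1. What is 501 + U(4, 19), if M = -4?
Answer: 501 + I*√5 ≈ 501.0 + 2.2361*I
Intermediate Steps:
U(z, f) = √(-9 + z) (U(z, f) = √(-4 + (-5*1 + z)) = √(-4 + (-5 + z)) = √(-9 + z))
501 + U(4, 19) = 501 + √(-9 + 4) = 501 + √(-5) = 501 + I*√5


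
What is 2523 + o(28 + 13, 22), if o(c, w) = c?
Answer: 2564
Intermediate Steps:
2523 + o(28 + 13, 22) = 2523 + (28 + 13) = 2523 + 41 = 2564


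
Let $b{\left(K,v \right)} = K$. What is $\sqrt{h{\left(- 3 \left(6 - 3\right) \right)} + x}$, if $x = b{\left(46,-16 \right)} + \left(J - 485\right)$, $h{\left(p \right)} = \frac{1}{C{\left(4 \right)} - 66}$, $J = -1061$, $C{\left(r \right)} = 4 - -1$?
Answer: $\frac{i \sqrt{5581561}}{61} \approx 38.73 i$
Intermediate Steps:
$C{\left(r \right)} = 5$ ($C{\left(r \right)} = 4 + 1 = 5$)
$h{\left(p \right)} = - \frac{1}{61}$ ($h{\left(p \right)} = \frac{1}{5 - 66} = \frac{1}{-61} = - \frac{1}{61}$)
$x = -1500$ ($x = 46 - 1546 = -1500$)
$\sqrt{h{\left(- 3 \left(6 - 3\right) \right)} + x} = \sqrt{- \frac{1}{61} - 1500} = \sqrt{- \frac{91501}{61}} = \frac{i \sqrt{5581561}}{61}$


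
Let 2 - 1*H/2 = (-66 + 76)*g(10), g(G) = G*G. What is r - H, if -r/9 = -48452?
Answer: 438064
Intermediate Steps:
r = 436068 (r = -9*(-48452) = 436068)
g(G) = G²
H = -1996 (H = 4 - 2*(-66 + 76)*10² = 4 - 20*100 = 4 - 2*1000 = 4 - 2000 = -1996)
r - H = 436068 - 1*(-1996) = 436068 + 1996 = 438064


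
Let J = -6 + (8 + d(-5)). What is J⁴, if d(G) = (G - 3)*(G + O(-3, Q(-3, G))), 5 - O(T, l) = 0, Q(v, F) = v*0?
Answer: 16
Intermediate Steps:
Q(v, F) = 0
O(T, l) = 5 (O(T, l) = 5 - 1*0 = 5 + 0 = 5)
d(G) = (-3 + G)*(5 + G) (d(G) = (G - 3)*(G + 5) = (-3 + G)*(5 + G))
J = 2 (J = -6 + (8 + (-15 + (-5)² + 2*(-5))) = -6 + (8 + (-15 + 25 - 10)) = -6 + (8 + 0) = -6 + 8 = 2)
J⁴ = 2⁴ = 16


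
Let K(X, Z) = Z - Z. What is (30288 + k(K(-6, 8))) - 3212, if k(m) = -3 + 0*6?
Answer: 27073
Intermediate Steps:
K(X, Z) = 0
k(m) = -3 (k(m) = -3 + 0 = -3)
(30288 + k(K(-6, 8))) - 3212 = (30288 - 3) - 3212 = 30285 - 3212 = 27073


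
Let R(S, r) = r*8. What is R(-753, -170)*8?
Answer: -10880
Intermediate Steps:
R(S, r) = 8*r
R(-753, -170)*8 = (8*(-170))*8 = -1360*8 = -10880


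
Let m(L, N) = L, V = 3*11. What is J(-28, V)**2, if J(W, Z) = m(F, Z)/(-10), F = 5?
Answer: 1/4 ≈ 0.25000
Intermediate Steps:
V = 33
J(W, Z) = -1/2 (J(W, Z) = 5/(-10) = 5*(-1/10) = -1/2)
J(-28, V)**2 = (-1/2)**2 = 1/4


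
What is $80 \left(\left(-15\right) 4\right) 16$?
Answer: $-76800$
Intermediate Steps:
$80 \left(\left(-15\right) 4\right) 16 = 80 \left(-60\right) 16 = \left(-4800\right) 16 = -76800$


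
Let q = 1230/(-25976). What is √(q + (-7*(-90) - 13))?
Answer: √26018149307/6494 ≈ 24.839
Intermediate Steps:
q = -615/12988 (q = 1230*(-1/25976) = -615/12988 ≈ -0.047351)
√(q + (-7*(-90) - 13)) = √(-615/12988 + (-7*(-90) - 13)) = √(-615/12988 + (630 - 13)) = √(-615/12988 + 617) = √(8012981/12988) = √26018149307/6494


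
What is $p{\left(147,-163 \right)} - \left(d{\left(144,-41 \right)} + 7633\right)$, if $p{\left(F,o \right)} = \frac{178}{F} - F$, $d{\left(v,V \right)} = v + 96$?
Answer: $- \frac{1178762}{147} \approx -8018.8$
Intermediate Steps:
$d{\left(v,V \right)} = 96 + v$
$p{\left(F,o \right)} = - F + \frac{178}{F}$
$p{\left(147,-163 \right)} - \left(d{\left(144,-41 \right)} + 7633\right) = \left(\left(-1\right) 147 + \frac{178}{147}\right) - \left(\left(96 + 144\right) + 7633\right) = \left(-147 + 178 \cdot \frac{1}{147}\right) - \left(240 + 7633\right) = \left(-147 + \frac{178}{147}\right) - 7873 = - \frac{21431}{147} - 7873 = - \frac{1178762}{147}$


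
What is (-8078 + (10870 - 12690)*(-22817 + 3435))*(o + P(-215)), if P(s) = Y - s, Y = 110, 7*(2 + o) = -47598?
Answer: -228415331942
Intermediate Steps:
o = -47612/7 (o = -2 + (1/7)*(-47598) = -2 - 47598/7 = -47612/7 ≈ -6801.7)
P(s) = 110 - s
(-8078 + (10870 - 12690)*(-22817 + 3435))*(o + P(-215)) = (-8078 + (10870 - 12690)*(-22817 + 3435))*(-47612/7 + (110 - 1*(-215))) = (-8078 - 1820*(-19382))*(-47612/7 + (110 + 215)) = (-8078 + 35275240)*(-47612/7 + 325) = 35267162*(-45337/7) = -228415331942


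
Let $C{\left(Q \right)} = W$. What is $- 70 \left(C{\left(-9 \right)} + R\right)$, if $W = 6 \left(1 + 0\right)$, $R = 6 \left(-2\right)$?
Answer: $420$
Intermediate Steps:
$R = -12$
$W = 6$ ($W = 6 \cdot 1 = 6$)
$C{\left(Q \right)} = 6$
$- 70 \left(C{\left(-9 \right)} + R\right) = - 70 \left(6 - 12\right) = \left(-70\right) \left(-6\right) = 420$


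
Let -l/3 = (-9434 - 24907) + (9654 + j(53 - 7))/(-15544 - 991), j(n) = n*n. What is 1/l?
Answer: 3307/340704123 ≈ 9.7064e-6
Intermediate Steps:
j(n) = n²
l = 340704123/3307 (l = -3*((-9434 - 24907) + (9654 + (53 - 7)²)/(-15544 - 991)) = -3*(-34341 + (9654 + 46²)/(-16535)) = -3*(-34341 + (9654 + 2116)*(-1/16535)) = -3*(-34341 + 11770*(-1/16535)) = -3*(-34341 - 2354/3307) = -3*(-113568041/3307) = 340704123/3307 ≈ 1.0303e+5)
1/l = 1/(340704123/3307) = 3307/340704123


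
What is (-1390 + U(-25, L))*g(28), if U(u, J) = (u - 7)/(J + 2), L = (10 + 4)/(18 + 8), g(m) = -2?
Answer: 92572/33 ≈ 2805.2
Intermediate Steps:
L = 7/13 (L = 14/26 = 14*(1/26) = 7/13 ≈ 0.53846)
U(u, J) = (-7 + u)/(2 + J)
(-1390 + U(-25, L))*g(28) = (-1390 + (-7 - 25)/(2 + 7/13))*(-2) = (-1390 - 32/(33/13))*(-2) = (-1390 + (13/33)*(-32))*(-2) = (-1390 - 416/33)*(-2) = -46286/33*(-2) = 92572/33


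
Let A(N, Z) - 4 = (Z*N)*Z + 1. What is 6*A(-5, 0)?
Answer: 30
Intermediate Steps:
A(N, Z) = 5 + N*Z² (A(N, Z) = 4 + ((Z*N)*Z + 1) = 4 + ((N*Z)*Z + 1) = 4 + (N*Z² + 1) = 4 + (1 + N*Z²) = 5 + N*Z²)
6*A(-5, 0) = 6*(5 - 5*0²) = 6*(5 - 5*0) = 6*(5 + 0) = 6*5 = 30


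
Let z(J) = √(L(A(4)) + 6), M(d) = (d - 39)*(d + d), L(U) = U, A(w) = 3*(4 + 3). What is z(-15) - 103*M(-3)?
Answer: -25956 + 3*√3 ≈ -25951.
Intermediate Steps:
A(w) = 21 (A(w) = 3*7 = 21)
M(d) = 2*d*(-39 + d) (M(d) = (-39 + d)*(2*d) = 2*d*(-39 + d))
z(J) = 3*√3 (z(J) = √(21 + 6) = √27 = 3*√3)
z(-15) - 103*M(-3) = 3*√3 - 206*(-3)*(-39 - 3) = 3*√3 - 206*(-3)*(-42) = 3*√3 - 103*252 = 3*√3 - 25956 = -25956 + 3*√3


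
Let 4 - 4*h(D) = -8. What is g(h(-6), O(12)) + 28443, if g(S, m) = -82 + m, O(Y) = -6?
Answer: 28355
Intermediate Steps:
h(D) = 3 (h(D) = 1 - ¼*(-8) = 1 + 2 = 3)
g(h(-6), O(12)) + 28443 = (-82 - 6) + 28443 = -88 + 28443 = 28355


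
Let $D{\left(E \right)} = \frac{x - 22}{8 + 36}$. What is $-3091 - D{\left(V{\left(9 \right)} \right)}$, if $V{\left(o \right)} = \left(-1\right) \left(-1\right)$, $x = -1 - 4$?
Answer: $- \frac{135977}{44} \approx -3090.4$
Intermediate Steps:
$x = -5$
$V{\left(o \right)} = 1$
$D{\left(E \right)} = - \frac{27}{44}$ ($D{\left(E \right)} = \frac{-5 - 22}{8 + 36} = - \frac{27}{44}$)
$-3091 - D{\left(V{\left(9 \right)} \right)} = -3091 - - \frac{27}{44} = -3091 + \frac{27}{44} = - \frac{135977}{44}$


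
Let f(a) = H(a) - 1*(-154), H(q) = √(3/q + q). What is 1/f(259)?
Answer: 19943/3037680 - √4343689/3037680 ≈ 0.0058791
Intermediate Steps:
H(q) = √(q + 3/q)
f(a) = 154 + √(a + 3/a) (f(a) = √(a + 3/a) - 1*(-154) = √(a + 3/a) + 154 = 154 + √(a + 3/a))
1/f(259) = 1/(154 + √(259 + 3/259)) = 1/(154 + √(67084/259)) = 1/(154 + 2*√4343689/259)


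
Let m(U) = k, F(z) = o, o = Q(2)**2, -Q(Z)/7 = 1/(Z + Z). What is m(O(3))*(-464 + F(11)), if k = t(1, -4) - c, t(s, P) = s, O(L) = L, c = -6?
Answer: -51625/16 ≈ -3226.6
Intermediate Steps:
Q(Z) = -7/(2*Z) (Q(Z) = -7/(Z + Z) = -7*1/(2*Z) = -7/(2*Z))
o = 49/16 (o = (-7/2/2)**2 = (-7/2*1/2)**2 = (-7/4)**2 = 49/16 ≈ 3.0625)
F(z) = 49/16
k = 7 (k = 1 - 1*(-6) = 1 + 6 = 7)
m(U) = 7
m(O(3))*(-464 + F(11)) = 7*(-464 + 49/16) = 7*(-7375/16) = -51625/16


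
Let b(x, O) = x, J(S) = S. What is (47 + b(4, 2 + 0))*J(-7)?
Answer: -357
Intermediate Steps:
(47 + b(4, 2 + 0))*J(-7) = (47 + 4)*(-7) = 51*(-7) = -357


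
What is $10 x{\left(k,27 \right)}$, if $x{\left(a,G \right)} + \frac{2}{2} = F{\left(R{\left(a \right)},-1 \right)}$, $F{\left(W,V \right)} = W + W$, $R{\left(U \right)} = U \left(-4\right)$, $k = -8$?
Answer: $630$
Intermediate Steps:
$R{\left(U \right)} = - 4 U$
$F{\left(W,V \right)} = 2 W$
$x{\left(a,G \right)} = -1 - 8 a$ ($x{\left(a,G \right)} = -1 + 2 \left(- 4 a\right) = -1 - 8 a$)
$10 x{\left(k,27 \right)} = 10 \left(-1 - -64\right) = 10 \left(-1 + 64\right) = 10 \cdot 63 = 630$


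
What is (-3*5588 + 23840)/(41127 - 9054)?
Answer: 7076/32073 ≈ 0.22062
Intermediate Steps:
(-3*5588 + 23840)/(41127 - 9054) = (-16764 + 23840)/32073 = 7076*(1/32073) = 7076/32073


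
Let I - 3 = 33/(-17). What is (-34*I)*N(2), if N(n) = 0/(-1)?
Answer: 0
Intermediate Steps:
N(n) = 0 (N(n) = 0*(-1) = 0)
I = 18/17 (I = 3 + 33/(-17) = 3 + 33*(-1/17) = 3 - 33/17 = 18/17 ≈ 1.0588)
(-34*I)*N(2) = -34*18/17*0 = -36*0 = 0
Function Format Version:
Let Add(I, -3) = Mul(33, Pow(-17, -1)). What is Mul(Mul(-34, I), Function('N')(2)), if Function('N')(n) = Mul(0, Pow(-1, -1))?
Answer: 0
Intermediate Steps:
Function('N')(n) = 0 (Function('N')(n) = Mul(0, -1) = 0)
I = Rational(18, 17) (I = Add(3, Mul(33, Pow(-17, -1))) = Add(3, Mul(33, Rational(-1, 17))) = Add(3, Rational(-33, 17)) = Rational(18, 17) ≈ 1.0588)
Mul(Mul(-34, I), Function('N')(2)) = Mul(Mul(-34, Rational(18, 17)), 0) = Mul(-36, 0) = 0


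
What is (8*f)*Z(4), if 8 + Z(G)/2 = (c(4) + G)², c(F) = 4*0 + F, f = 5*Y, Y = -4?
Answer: -17920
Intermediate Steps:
f = -20 (f = 5*(-4) = -20)
c(F) = F (c(F) = 0 + F = F)
Z(G) = -16 + 2*(4 + G)²
(8*f)*Z(4) = (8*(-20))*(-16 + 2*(4 + 4)²) = -160*(-16 + 2*8²) = -160*(-16 + 2*64) = -160*(-16 + 128) = -160*112 = -17920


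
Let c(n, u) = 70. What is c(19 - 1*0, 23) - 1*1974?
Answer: -1904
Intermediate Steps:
c(19 - 1*0, 23) - 1*1974 = 70 - 1*1974 = 70 - 1974 = -1904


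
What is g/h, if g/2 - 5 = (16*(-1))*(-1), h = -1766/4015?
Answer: -84315/883 ≈ -95.487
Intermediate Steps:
h = -1766/4015 (h = -1766*1/4015 = -1766/4015 ≈ -0.43985)
g = 42 (g = 10 + 2*((16*(-1))*(-1)) = 10 + 2*(-16*(-1)) = 10 + 2*16 = 10 + 32 = 42)
g/h = 42/(-1766/4015) = 42*(-4015/1766) = -84315/883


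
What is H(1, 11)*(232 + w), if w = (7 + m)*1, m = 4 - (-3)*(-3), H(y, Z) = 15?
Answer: 3510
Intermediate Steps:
m = -5 (m = 4 - 1*9 = 4 - 9 = -5)
w = 2 (w = (7 - 5)*1 = 2*1 = 2)
H(1, 11)*(232 + w) = 15*(232 + 2) = 15*234 = 3510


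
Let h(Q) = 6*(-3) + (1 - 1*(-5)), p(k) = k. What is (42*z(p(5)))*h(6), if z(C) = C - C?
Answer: 0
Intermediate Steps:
h(Q) = -12 (h(Q) = -18 + (1 + 5) = -18 + 6 = -12)
z(C) = 0
(42*z(p(5)))*h(6) = (42*0)*(-12) = 0*(-12) = 0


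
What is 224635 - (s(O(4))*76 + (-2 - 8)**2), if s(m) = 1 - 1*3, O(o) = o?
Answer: 224687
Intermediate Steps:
s(m) = -2 (s(m) = 1 - 3 = -2)
224635 - (s(O(4))*76 + (-2 - 8)**2) = 224635 - (-2*76 + (-2 - 8)**2) = 224635 - (-152 + (-10)**2) = 224635 - (-152 + 100) = 224635 - 1*(-52) = 224635 + 52 = 224687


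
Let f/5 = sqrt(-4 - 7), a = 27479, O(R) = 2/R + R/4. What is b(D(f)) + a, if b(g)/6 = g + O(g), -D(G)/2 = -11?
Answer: 304090/11 ≈ 27645.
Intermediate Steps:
O(R) = 2/R + R/4 (O(R) = 2/R + R*(1/4) = 2/R + R/4)
f = 5*I*sqrt(11) (f = 5*sqrt(-4 - 7) = 5*sqrt(-11) = 5*(I*sqrt(11)) = 5*I*sqrt(11) ≈ 16.583*I)
D(G) = 22 (D(G) = -2*(-11) = 22)
b(g) = 12/g + 15*g/2 (b(g) = 6*(g + (2/g + g/4)) = 6*(2/g + 5*g/4) = 12/g + 15*g/2)
b(D(f)) + a = (12/22 + (15/2)*22) + 27479 = (12*(1/22) + 165) + 27479 = (6/11 + 165) + 27479 = 1821/11 + 27479 = 304090/11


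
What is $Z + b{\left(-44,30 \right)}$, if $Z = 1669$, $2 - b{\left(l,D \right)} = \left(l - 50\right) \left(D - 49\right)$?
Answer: $-115$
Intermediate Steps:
$b{\left(l,D \right)} = 2 - \left(-50 + l\right) \left(-49 + D\right)$ ($b{\left(l,D \right)} = 2 - \left(l - 50\right) \left(D - 49\right) = 2 - \left(-50 + l\right) \left(-49 + D\right)$)
$Z + b{\left(-44,30 \right)} = 1669 + \left(-2448 + 49 \left(-44\right) + 50 \cdot 30 - 30 \left(-44\right)\right) = 1669 + \left(-2448 - 2156 + 1500 + 1320\right) = 1669 - 1784 = -115$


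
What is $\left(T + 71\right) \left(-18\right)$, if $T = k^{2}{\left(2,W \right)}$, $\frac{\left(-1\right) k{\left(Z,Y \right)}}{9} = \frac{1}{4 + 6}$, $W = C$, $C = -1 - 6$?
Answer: $- \frac{64629}{50} \approx -1292.6$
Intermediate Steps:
$C = -7$ ($C = -1 - 6 = -7$)
$W = -7$
$k{\left(Z,Y \right)} = - \frac{9}{10}$ ($k{\left(Z,Y \right)} = - \frac{9}{4 + 6} = - \frac{9}{10}$)
$T = \frac{81}{100}$ ($T = \left(- \frac{9}{10}\right)^{2} = \frac{81}{100} \approx 0.81$)
$\left(T + 71\right) \left(-18\right) = \left(\frac{81}{100} + 71\right) \left(-18\right) = \frac{7181}{100} \left(-18\right) = - \frac{64629}{50}$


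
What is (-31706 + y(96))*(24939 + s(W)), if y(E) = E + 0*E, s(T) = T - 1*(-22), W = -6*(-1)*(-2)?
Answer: -788637890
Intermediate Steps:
W = -12 (W = 6*(-2) = -12)
s(T) = 22 + T (s(T) = T + 22 = 22 + T)
y(E) = E (y(E) = E + 0 = E)
(-31706 + y(96))*(24939 + s(W)) = (-31706 + 96)*(24939 + (22 - 12)) = -31610*(24939 + 10) = -31610*24949 = -788637890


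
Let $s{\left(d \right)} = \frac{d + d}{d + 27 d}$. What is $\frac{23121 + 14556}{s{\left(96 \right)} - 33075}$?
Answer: $- \frac{27762}{24371} \approx -1.1391$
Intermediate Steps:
$s{\left(d \right)} = \frac{1}{14}$ ($s{\left(d \right)} = \frac{2 d}{28 d} = 2 d \frac{1}{28 d} = \frac{1}{14}$)
$\frac{23121 + 14556}{s{\left(96 \right)} - 33075} = \frac{23121 + 14556}{\frac{1}{14} - 33075} = \frac{37677}{- \frac{463049}{14}} = 37677 \left(- \frac{14}{463049}\right) = - \frac{27762}{24371}$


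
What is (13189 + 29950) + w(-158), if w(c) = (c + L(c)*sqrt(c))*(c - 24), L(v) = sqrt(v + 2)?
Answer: 71895 + 364*sqrt(6162) ≈ 1.0047e+5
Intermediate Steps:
L(v) = sqrt(2 + v)
w(c) = (-24 + c)*(c + sqrt(c)*sqrt(2 + c)) (w(c) = (c + sqrt(2 + c)*sqrt(c))*(c - 24) = (c + sqrt(c)*sqrt(2 + c))*(-24 + c) = (-24 + c)*(c + sqrt(c)*sqrt(2 + c)))
(13189 + 29950) + w(-158) = (13189 + 29950) + ((-158)**2 - 24*(-158) + (-158)**(3/2)*sqrt(2 - 158) - 24*sqrt(-158)*sqrt(2 - 158)) = 43139 + (24964 + 3792 + (-158*I*sqrt(158))*sqrt(-156) - 24*I*sqrt(158)*sqrt(-156)) = 43139 + (24964 + 3792 + (-158*I*sqrt(158))*(2*I*sqrt(39)) - 24*I*sqrt(158)*2*I*sqrt(39)) = 43139 + (24964 + 3792 + 316*sqrt(6162) + 48*sqrt(6162)) = 43139 + (28756 + 364*sqrt(6162)) = 71895 + 364*sqrt(6162)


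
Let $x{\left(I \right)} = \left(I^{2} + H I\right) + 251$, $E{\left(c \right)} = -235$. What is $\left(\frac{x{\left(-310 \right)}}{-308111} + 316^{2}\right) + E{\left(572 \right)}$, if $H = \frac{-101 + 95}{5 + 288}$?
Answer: $\frac{8993409265080}{90276523} \approx 99621.0$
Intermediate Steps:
$H = - \frac{6}{293} \approx -0.020478$
$x{\left(I \right)} = 251 + I^{2} - \frac{6 I}{293}$ ($x{\left(I \right)} = \left(I^{2} - \frac{6 I}{293}\right) + 251 = 251 + I^{2} - \frac{6 I}{293}$)
$\left(\frac{x{\left(-310 \right)}}{-308111} + 316^{2}\right) + E{\left(572 \right)} = \left(\frac{251 + \left(-310\right)^{2} - - \frac{1860}{293}}{-308111} + 316^{2}\right) - 235 = \left(\left(251 + 96100 + \frac{1860}{293}\right) \left(- \frac{1}{308111}\right) + 99856\right) - 235 = \left(\frac{28232703}{293} \left(- \frac{1}{308111}\right) + 99856\right) - 235 = \left(- \frac{28232703}{90276523} + 99856\right) - 235 = \frac{9014624247985}{90276523} - 235 = \frac{8993409265080}{90276523}$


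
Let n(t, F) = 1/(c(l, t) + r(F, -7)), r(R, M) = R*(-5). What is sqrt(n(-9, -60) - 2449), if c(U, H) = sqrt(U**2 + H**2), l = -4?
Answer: sqrt(-734699 - 2449*sqrt(97))/sqrt(300 + sqrt(97)) ≈ 49.487*I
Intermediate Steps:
r(R, M) = -5*R
c(U, H) = sqrt(H**2 + U**2)
n(t, F) = 1/(sqrt(16 + t**2) - 5*F) (n(t, F) = 1/(sqrt(t**2 + (-4)**2) - 5*F) = 1/(sqrt(t**2 + 16) - 5*F) = 1/(sqrt(16 + t**2) - 5*F))
sqrt(n(-9, -60) - 2449) = sqrt(-1/(-sqrt(16 + (-9)**2) + 5*(-60)) - 2449) = sqrt(-1/(-sqrt(16 + 81) - 300) - 2449) = sqrt(-1/(-sqrt(97) - 300) - 2449) = sqrt(-1/(-300 - sqrt(97)) - 2449) = sqrt(-2449 - 1/(-300 - sqrt(97)))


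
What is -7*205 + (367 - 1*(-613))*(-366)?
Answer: -360115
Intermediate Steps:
-7*205 + (367 - 1*(-613))*(-366) = -1435 + (367 + 613)*(-366) = -1435 + 980*(-366) = -1435 - 358680 = -360115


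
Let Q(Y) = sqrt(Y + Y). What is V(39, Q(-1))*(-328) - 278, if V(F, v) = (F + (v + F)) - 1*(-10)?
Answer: -29142 - 328*I*sqrt(2) ≈ -29142.0 - 463.86*I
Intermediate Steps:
Q(Y) = sqrt(2)*sqrt(Y) (Q(Y) = sqrt(2*Y) = sqrt(2)*sqrt(Y))
V(F, v) = 10 + v + 2*F (V(F, v) = (F + (F + v)) + 10 = (v + 2*F) + 10 = 10 + v + 2*F)
V(39, Q(-1))*(-328) - 278 = (10 + sqrt(2)*sqrt(-1) + 2*39)*(-328) - 278 = (10 + sqrt(2)*I + 78)*(-328) - 278 = (10 + I*sqrt(2) + 78)*(-328) - 278 = (88 + I*sqrt(2))*(-328) - 278 = (-28864 - 328*I*sqrt(2)) - 278 = -29142 - 328*I*sqrt(2)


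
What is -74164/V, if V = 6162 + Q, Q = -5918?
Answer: -18541/61 ≈ -303.95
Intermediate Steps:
V = 244 (V = 6162 - 5918 = 244)
-74164/V = -74164/244 = -74164*1/244 = -18541/61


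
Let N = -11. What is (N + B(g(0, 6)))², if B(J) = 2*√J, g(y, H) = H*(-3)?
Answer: 49 - 132*I*√2 ≈ 49.0 - 186.68*I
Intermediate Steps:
g(y, H) = -3*H
(N + B(g(0, 6)))² = (-11 + 2*√(-3*6))² = (-11 + 2*√(-18))² = (-11 + 2*(3*I*√2))² = (-11 + 6*I*√2)²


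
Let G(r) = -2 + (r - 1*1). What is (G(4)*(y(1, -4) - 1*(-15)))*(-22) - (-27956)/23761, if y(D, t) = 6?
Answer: -10949626/23761 ≈ -460.82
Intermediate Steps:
G(r) = -3 + r (G(r) = -2 + (r - 1) = -2 + (-1 + r) = -3 + r)
(G(4)*(y(1, -4) - 1*(-15)))*(-22) - (-27956)/23761 = ((-3 + 4)*(6 - 1*(-15)))*(-22) - (-27956)/23761 = (1*(6 + 15))*(-22) - (-27956)/23761 = (1*21)*(-22) - 1*(-27956/23761) = 21*(-22) + 27956/23761 = -462 + 27956/23761 = -10949626/23761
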